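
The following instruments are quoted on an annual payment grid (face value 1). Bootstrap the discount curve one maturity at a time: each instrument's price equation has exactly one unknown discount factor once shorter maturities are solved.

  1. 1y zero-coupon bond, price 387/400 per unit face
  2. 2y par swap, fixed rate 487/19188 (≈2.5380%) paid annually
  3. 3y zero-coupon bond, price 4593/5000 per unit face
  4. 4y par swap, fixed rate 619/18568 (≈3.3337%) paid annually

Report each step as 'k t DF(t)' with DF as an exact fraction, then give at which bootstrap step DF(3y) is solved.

step 1 [1y] zero: DF = P = 387/400 ≈ 0.967500
step 2 [2y] swap r/1=487/19188: DF=(1 − 487/19188·(0.967500))/(1+487/19188) = 9513/10000 ≈ 0.951300
step 3 [3y] zero: DF = P = 4593/5000 ≈ 0.918600
step 4 [4y] swap r/1=619/18568: DF=(1 − 619/18568·(0.967500+0.951300+0.918600))/(1+619/18568) = 4381/5000 ≈ 0.876200

1 1 387/400
2 2 9513/10000
3 3 4593/5000
4 4 4381/5000
DF(3y) is solved at step 3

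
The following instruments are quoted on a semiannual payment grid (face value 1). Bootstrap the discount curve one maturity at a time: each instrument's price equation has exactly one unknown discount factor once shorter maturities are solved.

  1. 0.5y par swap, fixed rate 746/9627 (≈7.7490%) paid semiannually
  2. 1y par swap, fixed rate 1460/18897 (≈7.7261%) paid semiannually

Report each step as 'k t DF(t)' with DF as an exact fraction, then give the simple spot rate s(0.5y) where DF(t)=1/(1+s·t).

step 1 [0.5y] swap r/2=373/9627: DF=(1 − 373/9627·(0))/(1+373/9627) = 9627/10000 ≈ 0.962700
step 2 [1y] swap r/2=730/18897: DF=(1 − 730/18897·(0.962700))/(1+730/18897) = 927/1000 ≈ 0.927000

1 1/2 9627/10000
2 1 927/1000
s(0.5y) = (1/(9627/10000) − 1)/(1/2) = 746/9627 ≈ 7.7490%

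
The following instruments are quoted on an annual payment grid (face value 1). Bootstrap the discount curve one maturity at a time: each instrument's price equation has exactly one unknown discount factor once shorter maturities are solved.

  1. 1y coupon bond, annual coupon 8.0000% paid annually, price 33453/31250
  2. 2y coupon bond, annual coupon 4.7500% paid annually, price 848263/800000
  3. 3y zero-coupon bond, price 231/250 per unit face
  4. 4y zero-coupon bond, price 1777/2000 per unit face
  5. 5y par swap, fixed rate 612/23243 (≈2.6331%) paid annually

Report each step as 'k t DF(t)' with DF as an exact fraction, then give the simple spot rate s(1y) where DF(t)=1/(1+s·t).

step 1 [1y] bond c/1=2/25: DF=(33453/31250 − 2/25·(0))/(1+2/25) = 1239/1250 ≈ 0.991200
step 2 [2y] bond c/1=19/400: DF=(848263/800000 − 19/400·(0.991200))/(1+19/400) = 9673/10000 ≈ 0.967300
step 3 [3y] zero: DF = P = 231/250 ≈ 0.924000
step 4 [4y] zero: DF = P = 1777/2000 ≈ 0.888500
step 5 [5y] swap r/1=612/23243: DF=(1 − 612/23243·(0.991200+0.967300+0.924000+0.888500))/(1+612/23243) = 1097/1250 ≈ 0.877600

1 1 1239/1250
2 2 9673/10000
3 3 231/250
4 4 1777/2000
5 5 1097/1250
s(1y) = (1/(1239/1250) − 1)/(1) = 11/1239 ≈ 0.8878%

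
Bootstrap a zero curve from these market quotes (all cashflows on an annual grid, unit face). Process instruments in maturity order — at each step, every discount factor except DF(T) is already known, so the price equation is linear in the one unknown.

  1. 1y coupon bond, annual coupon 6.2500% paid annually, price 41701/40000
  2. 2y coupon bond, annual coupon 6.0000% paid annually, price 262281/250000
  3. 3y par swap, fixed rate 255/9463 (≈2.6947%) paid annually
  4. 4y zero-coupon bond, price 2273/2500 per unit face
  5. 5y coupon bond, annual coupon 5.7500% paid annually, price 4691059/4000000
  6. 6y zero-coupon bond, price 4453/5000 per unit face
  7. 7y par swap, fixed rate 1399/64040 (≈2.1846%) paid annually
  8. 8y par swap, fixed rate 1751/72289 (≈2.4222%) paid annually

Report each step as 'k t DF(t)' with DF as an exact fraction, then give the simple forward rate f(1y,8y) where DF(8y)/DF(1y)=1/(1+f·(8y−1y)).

1 1 2453/2500
2 2 4671/5000
3 3 1847/2000
4 4 2273/2500
5 5 2263/2500
6 6 4453/5000
7 7 8601/10000
8 8 8249/10000
f(1y,8y) = ((2453/2500)/(8249/10000) − 1)/(7) = 1563/57743 ≈ 2.7068%

step 1 [1y] bond c/1=1/16: DF=(41701/40000 − 1/16·(0))/(1+1/16) = 2453/2500 ≈ 0.981200
step 2 [2y] bond c/1=3/50: DF=(262281/250000 − 3/50·(0.981200))/(1+3/50) = 4671/5000 ≈ 0.934200
step 3 [3y] swap r/1=255/9463: DF=(1 − 255/9463·(0.981200+0.934200))/(1+255/9463) = 1847/2000 ≈ 0.923500
step 4 [4y] zero: DF = P = 2273/2500 ≈ 0.909200
step 5 [5y] bond c/1=23/400: DF=(4691059/4000000 − 23/400·(0.981200+0.934200+0.923500+0.909200))/(1+23/400) = 2263/2500 ≈ 0.905200
step 6 [6y] zero: DF = P = 4453/5000 ≈ 0.890600
step 7 [7y] swap r/1=1399/64040: DF=(1 − 1399/64040·(0.981200+0.934200+0.923500+0.909200+0.905200+0.890600))/(1+1399/64040) = 8601/10000 ≈ 0.860100
step 8 [8y] swap r/1=1751/72289: DF=(1 − 1751/72289·(0.981200+0.934200+0.923500+0.909200+0.905200+0.890600+0.860100))/(1+1751/72289) = 8249/10000 ≈ 0.824900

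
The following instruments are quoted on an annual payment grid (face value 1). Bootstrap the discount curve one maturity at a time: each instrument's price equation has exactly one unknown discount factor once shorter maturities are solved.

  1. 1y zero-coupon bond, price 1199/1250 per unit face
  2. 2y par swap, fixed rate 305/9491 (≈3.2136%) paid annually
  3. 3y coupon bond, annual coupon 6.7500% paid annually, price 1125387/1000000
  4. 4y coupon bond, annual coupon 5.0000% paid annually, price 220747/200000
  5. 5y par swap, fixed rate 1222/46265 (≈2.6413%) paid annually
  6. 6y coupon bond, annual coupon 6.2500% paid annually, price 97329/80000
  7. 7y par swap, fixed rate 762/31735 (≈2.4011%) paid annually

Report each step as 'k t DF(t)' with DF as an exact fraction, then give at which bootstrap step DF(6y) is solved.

1 1 1199/1250
2 2 939/1000
3 3 4671/5000
4 4 9163/10000
5 5 4389/5000
6 6 8729/10000
7 7 2119/2500
DF(6y) is solved at step 6

step 1 [1y] zero: DF = P = 1199/1250 ≈ 0.959200
step 2 [2y] swap r/1=305/9491: DF=(1 − 305/9491·(0.959200))/(1+305/9491) = 939/1000 ≈ 0.939000
step 3 [3y] bond c/1=27/400: DF=(1125387/1000000 − 27/400·(0.959200+0.939000))/(1+27/400) = 4671/5000 ≈ 0.934200
step 4 [4y] bond c/1=1/20: DF=(220747/200000 − 1/20·(0.959200+0.939000+0.934200))/(1+1/20) = 9163/10000 ≈ 0.916300
step 5 [5y] swap r/1=1222/46265: DF=(1 − 1222/46265·(0.959200+0.939000+0.934200+0.916300))/(1+1222/46265) = 4389/5000 ≈ 0.877800
step 6 [6y] bond c/1=1/16: DF=(97329/80000 − 1/16·(0.959200+0.939000+0.934200+0.916300+0.877800))/(1+1/16) = 8729/10000 ≈ 0.872900
step 7 [7y] swap r/1=762/31735: DF=(1 − 762/31735·(0.959200+0.939000+0.934200+0.916300+0.877800+0.872900))/(1+762/31735) = 2119/2500 ≈ 0.847600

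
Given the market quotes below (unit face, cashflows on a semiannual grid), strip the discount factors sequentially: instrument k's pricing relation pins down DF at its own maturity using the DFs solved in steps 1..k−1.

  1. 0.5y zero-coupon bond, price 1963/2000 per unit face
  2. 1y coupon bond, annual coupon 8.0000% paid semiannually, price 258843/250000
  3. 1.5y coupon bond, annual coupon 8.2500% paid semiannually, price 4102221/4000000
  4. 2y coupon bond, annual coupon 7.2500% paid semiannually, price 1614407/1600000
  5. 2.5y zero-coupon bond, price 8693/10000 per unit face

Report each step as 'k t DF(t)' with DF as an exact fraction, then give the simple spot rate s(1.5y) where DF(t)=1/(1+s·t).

step 1 [0.5y] zero: DF = P = 1963/2000 ≈ 0.981500
step 2 [1y] bond c/2=1/25: DF=(258843/250000 − 1/25·(0.981500))/(1+1/25) = 4789/5000 ≈ 0.957800
step 3 [1.5y] bond c/2=33/800: DF=(4102221/4000000 − 33/800·(0.981500+0.957800))/(1+33/800) = 9081/10000 ≈ 0.908100
step 4 [2y] bond c/2=29/800: DF=(1614407/1600000 − 29/800·(0.981500+0.957800+0.908100))/(1+29/800) = 8741/10000 ≈ 0.874100
step 5 [2.5y] zero: DF = P = 8693/10000 ≈ 0.869300

1 1/2 1963/2000
2 1 4789/5000
3 3/2 9081/10000
4 2 8741/10000
5 5/2 8693/10000
s(1.5y) = (1/(9081/10000) − 1)/(3/2) = 1838/27243 ≈ 6.7467%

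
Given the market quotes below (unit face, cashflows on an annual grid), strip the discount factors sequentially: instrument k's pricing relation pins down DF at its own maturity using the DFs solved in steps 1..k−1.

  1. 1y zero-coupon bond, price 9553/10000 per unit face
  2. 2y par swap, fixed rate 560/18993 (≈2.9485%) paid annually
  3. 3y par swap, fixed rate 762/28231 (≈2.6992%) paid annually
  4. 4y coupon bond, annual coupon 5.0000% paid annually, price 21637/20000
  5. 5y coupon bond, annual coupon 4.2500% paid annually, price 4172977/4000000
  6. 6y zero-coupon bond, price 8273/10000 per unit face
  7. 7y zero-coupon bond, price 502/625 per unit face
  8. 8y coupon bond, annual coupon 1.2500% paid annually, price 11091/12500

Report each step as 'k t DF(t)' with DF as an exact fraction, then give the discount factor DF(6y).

1 1 9553/10000
2 2 118/125
3 3 4619/5000
4 4 8959/10000
5 5 8491/10000
6 6 8273/10000
7 7 502/625
8 8 3999/5000
DF(6y) = 8273/10000 ≈ 0.827300

step 1 [1y] zero: DF = P = 9553/10000 ≈ 0.955300
step 2 [2y] swap r/1=560/18993: DF=(1 − 560/18993·(0.955300))/(1+560/18993) = 118/125 ≈ 0.944000
step 3 [3y] swap r/1=762/28231: DF=(1 − 762/28231·(0.955300+0.944000))/(1+762/28231) = 4619/5000 ≈ 0.923800
step 4 [4y] bond c/1=1/20: DF=(21637/20000 − 1/20·(0.955300+0.944000+0.923800))/(1+1/20) = 8959/10000 ≈ 0.895900
step 5 [5y] bond c/1=17/400: DF=(4172977/4000000 − 17/400·(0.955300+0.944000+0.923800+0.895900))/(1+17/400) = 8491/10000 ≈ 0.849100
step 6 [6y] zero: DF = P = 8273/10000 ≈ 0.827300
step 7 [7y] zero: DF = P = 502/625 ≈ 0.803200
step 8 [8y] bond c/1=1/80: DF=(11091/12500 − 1/80·(0.955300+0.944000+0.923800+0.895900+0.849100+0.827300+0.803200))/(1+1/80) = 3999/5000 ≈ 0.799800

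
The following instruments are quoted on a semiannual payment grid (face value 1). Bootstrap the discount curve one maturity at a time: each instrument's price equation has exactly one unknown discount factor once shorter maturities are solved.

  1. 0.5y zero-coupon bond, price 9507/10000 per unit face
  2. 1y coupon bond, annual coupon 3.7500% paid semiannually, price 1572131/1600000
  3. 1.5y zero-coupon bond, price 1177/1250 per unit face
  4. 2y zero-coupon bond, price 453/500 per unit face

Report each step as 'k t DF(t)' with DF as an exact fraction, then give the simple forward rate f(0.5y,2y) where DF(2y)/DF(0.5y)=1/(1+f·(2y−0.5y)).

1 1/2 9507/10000
2 1 947/1000
3 3/2 1177/1250
4 2 453/500
f(0.5y,2y) = ((9507/10000)/(453/500) − 1)/(3/2) = 149/4530 ≈ 3.2892%

step 1 [0.5y] zero: DF = P = 9507/10000 ≈ 0.950700
step 2 [1y] bond c/2=3/160: DF=(1572131/1600000 − 3/160·(0.950700))/(1+3/160) = 947/1000 ≈ 0.947000
step 3 [1.5y] zero: DF = P = 1177/1250 ≈ 0.941600
step 4 [2y] zero: DF = P = 453/500 ≈ 0.906000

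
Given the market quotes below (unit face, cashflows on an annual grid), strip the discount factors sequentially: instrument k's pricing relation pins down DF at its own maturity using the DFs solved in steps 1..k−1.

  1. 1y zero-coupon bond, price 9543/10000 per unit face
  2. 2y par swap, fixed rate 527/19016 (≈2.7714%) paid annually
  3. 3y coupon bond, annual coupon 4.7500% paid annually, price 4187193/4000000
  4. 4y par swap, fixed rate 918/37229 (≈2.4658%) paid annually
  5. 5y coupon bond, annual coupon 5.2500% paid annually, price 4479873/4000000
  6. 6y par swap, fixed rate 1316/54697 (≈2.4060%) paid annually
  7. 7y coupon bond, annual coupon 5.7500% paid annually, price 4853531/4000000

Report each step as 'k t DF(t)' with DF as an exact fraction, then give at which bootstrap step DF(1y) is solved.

1 1 9543/10000
2 2 9473/10000
3 3 9131/10000
4 4 4541/5000
5 5 549/625
6 6 2171/2500
7 7 17/20
DF(1y) is solved at step 1

step 1 [1y] zero: DF = P = 9543/10000 ≈ 0.954300
step 2 [2y] swap r/1=527/19016: DF=(1 − 527/19016·(0.954300))/(1+527/19016) = 9473/10000 ≈ 0.947300
step 3 [3y] bond c/1=19/400: DF=(4187193/4000000 − 19/400·(0.954300+0.947300))/(1+19/400) = 9131/10000 ≈ 0.913100
step 4 [4y] swap r/1=918/37229: DF=(1 − 918/37229·(0.954300+0.947300+0.913100))/(1+918/37229) = 4541/5000 ≈ 0.908200
step 5 [5y] bond c/1=21/400: DF=(4479873/4000000 − 21/400·(0.954300+0.947300+0.913100+0.908200))/(1+21/400) = 549/625 ≈ 0.878400
step 6 [6y] swap r/1=1316/54697: DF=(1 − 1316/54697·(0.954300+0.947300+0.913100+0.908200+0.878400))/(1+1316/54697) = 2171/2500 ≈ 0.868400
step 7 [7y] bond c/1=23/400: DF=(4853531/4000000 − 23/400·(0.954300+0.947300+0.913100+0.908200+0.878400+0.868400))/(1+23/400) = 17/20 ≈ 0.850000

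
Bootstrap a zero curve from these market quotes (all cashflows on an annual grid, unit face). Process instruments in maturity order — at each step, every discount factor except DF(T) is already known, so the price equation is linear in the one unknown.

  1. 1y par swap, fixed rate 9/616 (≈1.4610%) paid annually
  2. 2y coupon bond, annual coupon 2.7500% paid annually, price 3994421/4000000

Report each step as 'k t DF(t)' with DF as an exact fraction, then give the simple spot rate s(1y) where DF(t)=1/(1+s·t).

step 1 [1y] swap r/1=9/616: DF=(1 − 9/616·(0))/(1+9/616) = 616/625 ≈ 0.985600
step 2 [2y] bond c/1=11/400: DF=(3994421/4000000 − 11/400·(0.985600))/(1+11/400) = 1891/2000 ≈ 0.945500

1 1 616/625
2 2 1891/2000
s(1y) = (1/(616/625) − 1)/(1) = 9/616 ≈ 1.4610%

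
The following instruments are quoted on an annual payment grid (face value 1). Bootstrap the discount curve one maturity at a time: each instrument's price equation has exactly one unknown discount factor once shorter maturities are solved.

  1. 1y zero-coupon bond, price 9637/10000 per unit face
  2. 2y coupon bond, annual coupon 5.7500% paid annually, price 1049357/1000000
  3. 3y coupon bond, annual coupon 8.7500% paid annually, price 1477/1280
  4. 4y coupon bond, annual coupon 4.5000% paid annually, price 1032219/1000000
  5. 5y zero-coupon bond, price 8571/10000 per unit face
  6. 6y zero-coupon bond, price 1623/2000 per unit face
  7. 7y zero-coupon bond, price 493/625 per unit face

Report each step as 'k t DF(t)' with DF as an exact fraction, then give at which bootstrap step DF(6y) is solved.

step 1 [1y] zero: DF = P = 9637/10000 ≈ 0.963700
step 2 [2y] bond c/1=23/400: DF=(1049357/1000000 − 23/400·(0.963700))/(1+23/400) = 9399/10000 ≈ 0.939900
step 3 [3y] bond c/1=7/80: DF=(1477/1280 − 7/80·(0.963700+0.939900))/(1+7/80) = 9079/10000 ≈ 0.907900
step 4 [4y] bond c/1=9/200: DF=(1032219/1000000 − 9/200·(0.963700+0.939900+0.907900))/(1+9/200) = 8667/10000 ≈ 0.866700
step 5 [5y] zero: DF = P = 8571/10000 ≈ 0.857100
step 6 [6y] zero: DF = P = 1623/2000 ≈ 0.811500
step 7 [7y] zero: DF = P = 493/625 ≈ 0.788800

1 1 9637/10000
2 2 9399/10000
3 3 9079/10000
4 4 8667/10000
5 5 8571/10000
6 6 1623/2000
7 7 493/625
DF(6y) is solved at step 6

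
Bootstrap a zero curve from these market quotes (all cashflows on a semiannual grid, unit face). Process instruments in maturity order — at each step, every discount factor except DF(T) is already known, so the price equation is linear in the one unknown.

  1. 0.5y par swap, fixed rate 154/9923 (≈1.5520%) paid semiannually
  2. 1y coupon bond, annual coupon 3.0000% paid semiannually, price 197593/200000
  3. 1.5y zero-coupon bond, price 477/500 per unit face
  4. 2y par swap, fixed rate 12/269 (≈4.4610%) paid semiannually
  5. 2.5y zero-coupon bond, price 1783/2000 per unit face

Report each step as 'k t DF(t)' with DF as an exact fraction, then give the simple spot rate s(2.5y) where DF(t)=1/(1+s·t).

1 1/2 9923/10000
2 1 9587/10000
3 3/2 477/500
4 2 2287/2500
5 5/2 1783/2000
s(2.5y) = (1/(1783/2000) − 1)/(5/2) = 434/8915 ≈ 4.8682%

step 1 [0.5y] swap r/2=77/9923: DF=(1 − 77/9923·(0))/(1+77/9923) = 9923/10000 ≈ 0.992300
step 2 [1y] bond c/2=3/200: DF=(197593/200000 − 3/200·(0.992300))/(1+3/200) = 9587/10000 ≈ 0.958700
step 3 [1.5y] zero: DF = P = 477/500 ≈ 0.954000
step 4 [2y] swap r/2=6/269: DF=(1 − 6/269·(0.992300+0.958700+0.954000))/(1+6/269) = 2287/2500 ≈ 0.914800
step 5 [2.5y] zero: DF = P = 1783/2000 ≈ 0.891500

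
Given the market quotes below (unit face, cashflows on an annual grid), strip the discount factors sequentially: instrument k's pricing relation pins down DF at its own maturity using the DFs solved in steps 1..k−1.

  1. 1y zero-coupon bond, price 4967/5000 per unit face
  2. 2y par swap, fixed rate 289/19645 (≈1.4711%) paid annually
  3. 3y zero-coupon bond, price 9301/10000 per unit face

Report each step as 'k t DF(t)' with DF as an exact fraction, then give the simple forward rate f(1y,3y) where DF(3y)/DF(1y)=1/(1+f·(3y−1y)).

1 1 4967/5000
2 2 9711/10000
3 3 9301/10000
f(1y,3y) = ((4967/5000)/(9301/10000) − 1)/(2) = 633/18602 ≈ 3.4029%

step 1 [1y] zero: DF = P = 4967/5000 ≈ 0.993400
step 2 [2y] swap r/1=289/19645: DF=(1 − 289/19645·(0.993400))/(1+289/19645) = 9711/10000 ≈ 0.971100
step 3 [3y] zero: DF = P = 9301/10000 ≈ 0.930100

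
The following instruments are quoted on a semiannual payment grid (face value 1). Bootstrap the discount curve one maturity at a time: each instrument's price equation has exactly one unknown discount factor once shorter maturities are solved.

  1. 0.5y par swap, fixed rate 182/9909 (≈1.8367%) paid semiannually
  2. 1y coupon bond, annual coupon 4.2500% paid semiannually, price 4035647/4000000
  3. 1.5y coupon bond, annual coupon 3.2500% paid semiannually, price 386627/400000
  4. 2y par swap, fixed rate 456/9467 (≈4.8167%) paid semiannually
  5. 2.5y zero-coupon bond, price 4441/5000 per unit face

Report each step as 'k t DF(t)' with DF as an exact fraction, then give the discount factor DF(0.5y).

step 1 [0.5y] swap r/2=91/9909: DF=(1 − 91/9909·(0))/(1+91/9909) = 9909/10000 ≈ 0.990900
step 2 [1y] bond c/2=17/800: DF=(4035647/4000000 − 17/800·(0.990900))/(1+17/800) = 9673/10000 ≈ 0.967300
step 3 [1.5y] bond c/2=13/800: DF=(386627/400000 − 13/800·(0.990900+0.967300))/(1+13/800) = 4599/5000 ≈ 0.919800
step 4 [2y] swap r/2=228/9467: DF=(1 − 228/9467·(0.990900+0.967300+0.919800))/(1+228/9467) = 568/625 ≈ 0.908800
step 5 [2.5y] zero: DF = P = 4441/5000 ≈ 0.888200

1 1/2 9909/10000
2 1 9673/10000
3 3/2 4599/5000
4 2 568/625
5 5/2 4441/5000
DF(0.5y) = 9909/10000 ≈ 0.990900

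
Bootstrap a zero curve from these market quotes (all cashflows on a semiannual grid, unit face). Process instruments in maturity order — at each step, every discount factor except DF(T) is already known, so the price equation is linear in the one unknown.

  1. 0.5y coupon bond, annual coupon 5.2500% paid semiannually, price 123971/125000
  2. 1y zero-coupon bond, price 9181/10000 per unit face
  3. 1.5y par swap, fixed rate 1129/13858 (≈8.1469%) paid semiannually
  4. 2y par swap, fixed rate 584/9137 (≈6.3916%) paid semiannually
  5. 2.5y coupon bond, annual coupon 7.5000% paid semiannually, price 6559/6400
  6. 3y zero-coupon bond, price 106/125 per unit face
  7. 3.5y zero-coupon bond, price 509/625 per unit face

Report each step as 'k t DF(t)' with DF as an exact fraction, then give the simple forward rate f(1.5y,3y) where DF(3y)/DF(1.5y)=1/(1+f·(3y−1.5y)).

1 1/2 604/625
2 1 9181/10000
3 3/2 8871/10000
4 2 552/625
5 5/2 8557/10000
6 3 106/125
7 7/2 509/625
f(1.5y,3y) = ((8871/10000)/(106/125) − 1)/(3/2) = 391/12720 ≈ 3.0739%

step 1 [0.5y] bond c/2=21/800: DF=(123971/125000 − 21/800·(0))/(1+21/800) = 604/625 ≈ 0.966400
step 2 [1y] zero: DF = P = 9181/10000 ≈ 0.918100
step 3 [1.5y] swap r/2=1129/27716: DF=(1 − 1129/27716·(0.966400+0.918100))/(1+1129/27716) = 8871/10000 ≈ 0.887100
step 4 [2y] swap r/2=292/9137: DF=(1 − 292/9137·(0.966400+0.918100+0.887100))/(1+292/9137) = 552/625 ≈ 0.883200
step 5 [2.5y] bond c/2=3/80: DF=(6559/6400 − 3/80·(0.966400+0.918100+0.887100+0.883200))/(1+3/80) = 8557/10000 ≈ 0.855700
step 6 [3y] zero: DF = P = 106/125 ≈ 0.848000
step 7 [3.5y] zero: DF = P = 509/625 ≈ 0.814400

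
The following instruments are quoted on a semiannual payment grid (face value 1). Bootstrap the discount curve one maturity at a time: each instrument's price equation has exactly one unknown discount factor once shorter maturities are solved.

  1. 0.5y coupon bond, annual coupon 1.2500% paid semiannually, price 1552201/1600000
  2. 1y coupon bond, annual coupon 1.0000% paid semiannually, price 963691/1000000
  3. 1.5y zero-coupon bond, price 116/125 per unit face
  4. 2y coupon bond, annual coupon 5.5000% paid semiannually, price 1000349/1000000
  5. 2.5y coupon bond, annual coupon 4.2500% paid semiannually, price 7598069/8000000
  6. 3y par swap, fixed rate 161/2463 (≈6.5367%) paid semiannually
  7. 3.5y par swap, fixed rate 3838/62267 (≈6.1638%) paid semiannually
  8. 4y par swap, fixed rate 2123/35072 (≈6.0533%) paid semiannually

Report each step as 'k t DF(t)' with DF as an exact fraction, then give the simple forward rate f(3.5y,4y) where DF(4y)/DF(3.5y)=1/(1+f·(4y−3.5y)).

1 1/2 9641/10000
2 1 9541/10000
3 3/2 116/125
4 2 4487/5000
5 5/2 8521/10000
6 3 8229/10000
7 7/2 8081/10000
8 4 7877/10000
f(3.5y,4y) = ((8081/10000)/(7877/10000) − 1)/(1/2) = 408/7877 ≈ 5.1796%

step 1 [0.5y] bond c/2=1/160: DF=(1552201/1600000 − 1/160·(0))/(1+1/160) = 9641/10000 ≈ 0.964100
step 2 [1y] bond c/2=1/200: DF=(963691/1000000 − 1/200·(0.964100))/(1+1/200) = 9541/10000 ≈ 0.954100
step 3 [1.5y] zero: DF = P = 116/125 ≈ 0.928000
step 4 [2y] bond c/2=11/400: DF=(1000349/1000000 − 11/400·(0.964100+0.954100+0.928000))/(1+11/400) = 4487/5000 ≈ 0.897400
step 5 [2.5y] bond c/2=17/800: DF=(7598069/8000000 − 17/800·(0.964100+0.954100+0.928000+0.897400))/(1+17/800) = 8521/10000 ≈ 0.852100
step 6 [3y] swap r/2=161/4926: DF=(1 − 161/4926·(0.964100+0.954100+0.928000+0.897400+0.852100))/(1+161/4926) = 8229/10000 ≈ 0.822900
step 7 [3.5y] swap r/2=1919/62267: DF=(1 − 1919/62267·(0.964100+0.954100+0.928000+0.897400+0.852100+0.822900))/(1+1919/62267) = 8081/10000 ≈ 0.808100
step 8 [4y] swap r/2=2123/70144: DF=(1 − 2123/70144·(0.964100+0.954100+0.928000+0.897400+0.852100+0.822900+0.808100))/(1+2123/70144) = 7877/10000 ≈ 0.787700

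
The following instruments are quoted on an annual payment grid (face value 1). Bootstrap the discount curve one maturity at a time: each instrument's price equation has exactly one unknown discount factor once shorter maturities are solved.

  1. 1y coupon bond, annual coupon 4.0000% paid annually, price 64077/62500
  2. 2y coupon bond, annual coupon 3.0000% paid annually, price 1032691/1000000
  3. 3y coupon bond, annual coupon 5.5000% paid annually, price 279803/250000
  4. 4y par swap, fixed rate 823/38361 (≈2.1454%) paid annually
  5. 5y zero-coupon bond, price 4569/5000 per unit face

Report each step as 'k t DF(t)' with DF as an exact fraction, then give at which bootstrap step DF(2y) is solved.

step 1 [1y] bond c/1=1/25: DF=(64077/62500 − 1/25·(0))/(1+1/25) = 4929/5000 ≈ 0.985800
step 2 [2y] bond c/1=3/100: DF=(1032691/1000000 − 3/100·(0.985800))/(1+3/100) = 9739/10000 ≈ 0.973900
step 3 [3y] bond c/1=11/200: DF=(279803/250000 − 11/200·(0.985800+0.973900))/(1+11/200) = 9587/10000 ≈ 0.958700
step 4 [4y] swap r/1=823/38361: DF=(1 − 823/38361·(0.985800+0.973900+0.958700))/(1+823/38361) = 9177/10000 ≈ 0.917700
step 5 [5y] zero: DF = P = 4569/5000 ≈ 0.913800

1 1 4929/5000
2 2 9739/10000
3 3 9587/10000
4 4 9177/10000
5 5 4569/5000
DF(2y) is solved at step 2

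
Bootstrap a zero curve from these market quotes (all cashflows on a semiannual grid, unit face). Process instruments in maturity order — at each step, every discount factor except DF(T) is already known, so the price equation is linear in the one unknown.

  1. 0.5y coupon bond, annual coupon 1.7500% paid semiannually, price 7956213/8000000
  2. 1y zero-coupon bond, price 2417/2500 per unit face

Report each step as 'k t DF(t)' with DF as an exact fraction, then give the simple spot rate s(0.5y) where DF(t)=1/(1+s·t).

1 1/2 9859/10000
2 1 2417/2500
s(0.5y) = (1/(9859/10000) − 1)/(1/2) = 282/9859 ≈ 2.8603%

step 1 [0.5y] bond c/2=7/800: DF=(7956213/8000000 − 7/800·(0))/(1+7/800) = 9859/10000 ≈ 0.985900
step 2 [1y] zero: DF = P = 2417/2500 ≈ 0.966800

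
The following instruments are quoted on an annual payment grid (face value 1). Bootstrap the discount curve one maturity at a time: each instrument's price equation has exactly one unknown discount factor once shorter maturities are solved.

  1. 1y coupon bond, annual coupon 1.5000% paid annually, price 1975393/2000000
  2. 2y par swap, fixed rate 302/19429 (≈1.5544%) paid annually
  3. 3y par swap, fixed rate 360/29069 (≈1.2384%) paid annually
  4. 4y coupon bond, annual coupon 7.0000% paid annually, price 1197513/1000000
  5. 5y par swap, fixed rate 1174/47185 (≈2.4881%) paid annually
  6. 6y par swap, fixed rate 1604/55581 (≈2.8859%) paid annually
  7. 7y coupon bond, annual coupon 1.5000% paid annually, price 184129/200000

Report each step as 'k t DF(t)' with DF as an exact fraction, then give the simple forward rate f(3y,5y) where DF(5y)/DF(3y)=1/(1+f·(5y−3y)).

step 1 [1y] bond c/1=3/200: DF=(1975393/2000000 − 3/200·(0))/(1+3/200) = 9731/10000 ≈ 0.973100
step 2 [2y] swap r/1=302/19429: DF=(1 − 302/19429·(0.973100))/(1+302/19429) = 4849/5000 ≈ 0.969800
step 3 [3y] swap r/1=360/29069: DF=(1 − 360/29069·(0.973100+0.969800))/(1+360/29069) = 241/250 ≈ 0.964000
step 4 [4y] bond c/1=7/100: DF=(1197513/1000000 − 7/100·(0.973100+0.969800+0.964000))/(1+7/100) = 929/1000 ≈ 0.929000
step 5 [5y] swap r/1=1174/47185: DF=(1 − 1174/47185·(0.973100+0.969800+0.964000+0.929000))/(1+1174/47185) = 4413/5000 ≈ 0.882600
step 6 [6y] swap r/1=1604/55581: DF=(1 − 1604/55581·(0.973100+0.969800+0.964000+0.929000+0.882600))/(1+1604/55581) = 2099/2500 ≈ 0.839600
step 7 [7y] bond c/1=3/200: DF=(184129/200000 − 3/200·(0.973100+0.969800+0.964000+0.929000+0.882600+0.839600))/(1+3/200) = 8249/10000 ≈ 0.824900

1 1 9731/10000
2 2 4849/5000
3 3 241/250
4 4 929/1000
5 5 4413/5000
6 6 2099/2500
7 7 8249/10000
f(3y,5y) = ((241/250)/(4413/5000) − 1)/(2) = 407/8826 ≈ 4.6114%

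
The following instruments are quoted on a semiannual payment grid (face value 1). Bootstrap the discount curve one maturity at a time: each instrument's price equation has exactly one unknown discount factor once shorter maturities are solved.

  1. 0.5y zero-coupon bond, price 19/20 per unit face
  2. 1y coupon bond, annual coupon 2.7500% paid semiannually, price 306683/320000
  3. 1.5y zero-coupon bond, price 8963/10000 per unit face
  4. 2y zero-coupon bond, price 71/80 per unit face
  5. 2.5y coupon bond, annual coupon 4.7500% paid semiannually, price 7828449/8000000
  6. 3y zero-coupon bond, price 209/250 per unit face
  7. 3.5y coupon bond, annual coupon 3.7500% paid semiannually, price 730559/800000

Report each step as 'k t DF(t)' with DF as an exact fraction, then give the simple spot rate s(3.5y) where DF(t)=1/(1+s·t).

step 1 [0.5y] zero: DF = P = 19/20 ≈ 0.950000
step 2 [1y] bond c/2=11/800: DF=(306683/320000 − 11/800·(0.950000))/(1+11/800) = 373/400 ≈ 0.932500
step 3 [1.5y] zero: DF = P = 8963/10000 ≈ 0.896300
step 4 [2y] zero: DF = P = 71/80 ≈ 0.887500
step 5 [2.5y] bond c/2=19/800: DF=(7828449/8000000 − 19/800·(0.950000+0.932500+0.896300+0.887500))/(1+19/800) = 2177/2500 ≈ 0.870800
step 6 [3y] zero: DF = P = 209/250 ≈ 0.836000
step 7 [3.5y] bond c/2=3/160: DF=(730559/800000 − 3/160·(0.950000+0.932500+0.896300+0.887500+0.870800+0.836000))/(1+3/160) = 319/400 ≈ 0.797500

1 1/2 19/20
2 1 373/400
3 3/2 8963/10000
4 2 71/80
5 5/2 2177/2500
6 3 209/250
7 7/2 319/400
s(3.5y) = (1/(319/400) − 1)/(7/2) = 162/2233 ≈ 7.2548%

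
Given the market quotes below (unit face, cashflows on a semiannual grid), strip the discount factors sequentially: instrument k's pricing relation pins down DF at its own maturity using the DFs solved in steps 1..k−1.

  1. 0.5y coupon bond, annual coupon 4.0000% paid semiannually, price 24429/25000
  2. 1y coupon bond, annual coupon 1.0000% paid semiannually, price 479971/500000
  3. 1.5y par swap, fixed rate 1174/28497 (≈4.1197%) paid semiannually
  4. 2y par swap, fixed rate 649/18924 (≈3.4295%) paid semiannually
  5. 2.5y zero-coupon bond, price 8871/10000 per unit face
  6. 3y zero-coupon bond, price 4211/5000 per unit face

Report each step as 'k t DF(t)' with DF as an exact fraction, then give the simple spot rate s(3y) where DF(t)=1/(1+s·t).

step 1 [0.5y] bond c/2=1/50: DF=(24429/25000 − 1/50·(0))/(1+1/50) = 479/500 ≈ 0.958000
step 2 [1y] bond c/2=1/200: DF=(479971/500000 − 1/200·(0.958000))/(1+1/200) = 594/625 ≈ 0.950400
step 3 [1.5y] swap r/2=587/28497: DF=(1 − 587/28497·(0.958000+0.950400))/(1+587/28497) = 9413/10000 ≈ 0.941300
step 4 [2y] swap r/2=649/37848: DF=(1 − 649/37848·(0.958000+0.950400+0.941300))/(1+649/37848) = 9351/10000 ≈ 0.935100
step 5 [2.5y] zero: DF = P = 8871/10000 ≈ 0.887100
step 6 [3y] zero: DF = P = 4211/5000 ≈ 0.842200

1 1/2 479/500
2 1 594/625
3 3/2 9413/10000
4 2 9351/10000
5 5/2 8871/10000
6 3 4211/5000
s(3y) = (1/(4211/5000) − 1)/(3) = 263/4211 ≈ 6.2455%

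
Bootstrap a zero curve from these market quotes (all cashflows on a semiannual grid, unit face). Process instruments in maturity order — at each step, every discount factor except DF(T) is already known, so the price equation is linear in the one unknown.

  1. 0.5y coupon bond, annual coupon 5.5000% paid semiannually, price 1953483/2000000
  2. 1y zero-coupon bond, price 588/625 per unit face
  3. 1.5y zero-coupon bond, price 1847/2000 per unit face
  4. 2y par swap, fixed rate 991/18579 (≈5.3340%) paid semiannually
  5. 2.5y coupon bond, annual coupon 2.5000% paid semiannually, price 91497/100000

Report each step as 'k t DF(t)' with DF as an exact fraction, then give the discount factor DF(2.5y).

step 1 [0.5y] bond c/2=11/400: DF=(1953483/2000000 − 11/400·(0))/(1+11/400) = 4753/5000 ≈ 0.950600
step 2 [1y] zero: DF = P = 588/625 ≈ 0.940800
step 3 [1.5y] zero: DF = P = 1847/2000 ≈ 0.923500
step 4 [2y] swap r/2=991/37158: DF=(1 − 991/37158·(0.950600+0.940800+0.923500))/(1+991/37158) = 9009/10000 ≈ 0.900900
step 5 [2.5y] bond c/2=1/80: DF=(91497/100000 − 1/80·(0.950600+0.940800+0.923500+0.900900))/(1+1/80) = 4289/5000 ≈ 0.857800

1 1/2 4753/5000
2 1 588/625
3 3/2 1847/2000
4 2 9009/10000
5 5/2 4289/5000
DF(2.5y) = 4289/5000 ≈ 0.857800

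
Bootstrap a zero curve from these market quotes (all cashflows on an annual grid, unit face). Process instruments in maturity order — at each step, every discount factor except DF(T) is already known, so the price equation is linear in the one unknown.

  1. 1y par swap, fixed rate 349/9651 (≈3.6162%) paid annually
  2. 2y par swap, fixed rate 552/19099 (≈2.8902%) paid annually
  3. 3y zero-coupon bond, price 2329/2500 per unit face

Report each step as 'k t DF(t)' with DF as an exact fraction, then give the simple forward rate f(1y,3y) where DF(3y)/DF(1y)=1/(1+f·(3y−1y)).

step 1 [1y] swap r/1=349/9651: DF=(1 − 349/9651·(0))/(1+349/9651) = 9651/10000 ≈ 0.965100
step 2 [2y] swap r/1=552/19099: DF=(1 − 552/19099·(0.965100))/(1+552/19099) = 1181/1250 ≈ 0.944800
step 3 [3y] zero: DF = P = 2329/2500 ≈ 0.931600

1 1 9651/10000
2 2 1181/1250
3 3 2329/2500
f(1y,3y) = ((9651/10000)/(2329/2500) − 1)/(2) = 335/18632 ≈ 1.7980%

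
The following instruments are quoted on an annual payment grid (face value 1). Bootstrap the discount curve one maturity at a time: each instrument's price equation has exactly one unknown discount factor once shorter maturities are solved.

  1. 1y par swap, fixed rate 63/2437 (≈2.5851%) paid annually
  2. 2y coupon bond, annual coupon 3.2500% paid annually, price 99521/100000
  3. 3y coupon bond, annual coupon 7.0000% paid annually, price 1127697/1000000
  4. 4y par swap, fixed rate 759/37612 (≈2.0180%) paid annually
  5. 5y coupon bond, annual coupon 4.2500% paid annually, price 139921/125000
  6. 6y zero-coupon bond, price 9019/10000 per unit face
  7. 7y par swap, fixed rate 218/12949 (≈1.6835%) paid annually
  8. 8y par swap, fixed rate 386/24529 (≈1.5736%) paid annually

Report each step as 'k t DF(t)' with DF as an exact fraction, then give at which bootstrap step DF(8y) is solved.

1 1 2437/2500
2 2 2333/2500
3 3 9291/10000
4 4 9241/10000
5 5 2301/2500
6 6 9019/10000
7 7 891/1000
8 8 4421/5000
DF(8y) is solved at step 8

step 1 [1y] swap r/1=63/2437: DF=(1 − 63/2437·(0))/(1+63/2437) = 2437/2500 ≈ 0.974800
step 2 [2y] bond c/1=13/400: DF=(99521/100000 − 13/400·(0.974800))/(1+13/400) = 2333/2500 ≈ 0.933200
step 3 [3y] bond c/1=7/100: DF=(1127697/1000000 − 7/100·(0.974800+0.933200))/(1+7/100) = 9291/10000 ≈ 0.929100
step 4 [4y] swap r/1=759/37612: DF=(1 − 759/37612·(0.974800+0.933200+0.929100))/(1+759/37612) = 9241/10000 ≈ 0.924100
step 5 [5y] bond c/1=17/400: DF=(139921/125000 − 17/400·(0.974800+0.933200+0.929100+0.924100))/(1+17/400) = 2301/2500 ≈ 0.920400
step 6 [6y] zero: DF = P = 9019/10000 ≈ 0.901900
step 7 [7y] swap r/1=218/12949: DF=(1 − 218/12949·(0.974800+0.933200+0.929100+0.924100+0.920400+0.901900))/(1+218/12949) = 891/1000 ≈ 0.891000
step 8 [8y] swap r/1=386/24529: DF=(1 − 386/24529·(0.974800+0.933200+0.929100+0.924100+0.920400+0.901900+0.891000))/(1+386/24529) = 4421/5000 ≈ 0.884200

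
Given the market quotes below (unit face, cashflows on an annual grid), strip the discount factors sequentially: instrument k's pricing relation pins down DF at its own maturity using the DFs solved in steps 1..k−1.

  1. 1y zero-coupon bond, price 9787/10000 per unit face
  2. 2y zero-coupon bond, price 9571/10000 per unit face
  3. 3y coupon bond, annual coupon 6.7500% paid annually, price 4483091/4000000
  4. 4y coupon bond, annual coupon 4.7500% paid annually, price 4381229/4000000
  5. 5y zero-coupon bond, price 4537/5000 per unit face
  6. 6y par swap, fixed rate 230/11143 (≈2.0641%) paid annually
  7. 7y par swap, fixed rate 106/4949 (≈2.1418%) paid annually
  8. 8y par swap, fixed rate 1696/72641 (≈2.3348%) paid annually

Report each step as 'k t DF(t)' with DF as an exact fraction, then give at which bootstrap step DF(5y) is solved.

1 1 9787/10000
2 2 9571/10000
3 3 371/400
4 4 4579/5000
5 5 4537/5000
6 6 177/200
7 7 4311/5000
8 8 519/625
DF(5y) is solved at step 5

step 1 [1y] zero: DF = P = 9787/10000 ≈ 0.978700
step 2 [2y] zero: DF = P = 9571/10000 ≈ 0.957100
step 3 [3y] bond c/1=27/400: DF=(4483091/4000000 − 27/400·(0.978700+0.957100))/(1+27/400) = 371/400 ≈ 0.927500
step 4 [4y] bond c/1=19/400: DF=(4381229/4000000 − 19/400·(0.978700+0.957100+0.927500))/(1+19/400) = 4579/5000 ≈ 0.915800
step 5 [5y] zero: DF = P = 4537/5000 ≈ 0.907400
step 6 [6y] swap r/1=230/11143: DF=(1 − 230/11143·(0.978700+0.957100+0.927500+0.915800+0.907400))/(1+230/11143) = 177/200 ≈ 0.885000
step 7 [7y] swap r/1=106/4949: DF=(1 − 106/4949·(0.978700+0.957100+0.927500+0.915800+0.907400+0.885000))/(1+106/4949) = 4311/5000 ≈ 0.862200
step 8 [8y] swap r/1=1696/72641: DF=(1 − 1696/72641·(0.978700+0.957100+0.927500+0.915800+0.907400+0.885000+0.862200))/(1+1696/72641) = 519/625 ≈ 0.830400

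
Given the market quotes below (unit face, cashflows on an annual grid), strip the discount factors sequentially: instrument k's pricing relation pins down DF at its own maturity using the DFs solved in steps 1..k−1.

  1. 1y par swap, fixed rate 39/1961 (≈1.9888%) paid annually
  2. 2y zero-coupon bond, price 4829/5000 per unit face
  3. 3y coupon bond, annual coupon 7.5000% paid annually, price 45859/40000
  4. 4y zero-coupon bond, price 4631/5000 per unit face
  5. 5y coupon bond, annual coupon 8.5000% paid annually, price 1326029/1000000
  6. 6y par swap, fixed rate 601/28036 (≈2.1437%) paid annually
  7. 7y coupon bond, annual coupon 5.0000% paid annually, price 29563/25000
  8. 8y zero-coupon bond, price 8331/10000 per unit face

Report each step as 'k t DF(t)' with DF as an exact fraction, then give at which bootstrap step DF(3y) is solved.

1 1 1961/2000
2 2 4829/5000
3 3 9307/10000
4 4 4631/5000
5 5 4621/5000
6 6 4399/5000
7 7 537/625
8 8 8331/10000
DF(3y) is solved at step 3

step 1 [1y] swap r/1=39/1961: DF=(1 − 39/1961·(0))/(1+39/1961) = 1961/2000 ≈ 0.980500
step 2 [2y] zero: DF = P = 4829/5000 ≈ 0.965800
step 3 [3y] bond c/1=3/40: DF=(45859/40000 − 3/40·(0.980500+0.965800))/(1+3/40) = 9307/10000 ≈ 0.930700
step 4 [4y] zero: DF = P = 4631/5000 ≈ 0.926200
step 5 [5y] bond c/1=17/200: DF=(1326029/1000000 − 17/200·(0.980500+0.965800+0.930700+0.926200))/(1+17/200) = 4621/5000 ≈ 0.924200
step 6 [6y] swap r/1=601/28036: DF=(1 − 601/28036·(0.980500+0.965800+0.930700+0.926200+0.924200))/(1+601/28036) = 4399/5000 ≈ 0.879800
step 7 [7y] bond c/1=1/20: DF=(29563/25000 − 1/20·(0.980500+0.965800+0.930700+0.926200+0.924200+0.879800))/(1+1/20) = 537/625 ≈ 0.859200
step 8 [8y] zero: DF = P = 8331/10000 ≈ 0.833100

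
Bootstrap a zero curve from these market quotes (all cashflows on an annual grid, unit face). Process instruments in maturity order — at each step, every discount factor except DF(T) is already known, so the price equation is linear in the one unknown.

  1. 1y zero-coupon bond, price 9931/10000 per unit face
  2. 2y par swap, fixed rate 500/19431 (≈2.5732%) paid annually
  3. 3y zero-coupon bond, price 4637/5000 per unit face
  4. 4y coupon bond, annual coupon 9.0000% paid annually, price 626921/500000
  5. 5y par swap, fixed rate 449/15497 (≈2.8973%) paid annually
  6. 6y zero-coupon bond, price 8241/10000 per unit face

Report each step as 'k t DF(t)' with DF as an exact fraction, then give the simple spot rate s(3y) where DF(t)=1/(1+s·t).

step 1 [1y] zero: DF = P = 9931/10000 ≈ 0.993100
step 2 [2y] swap r/1=500/19431: DF=(1 − 500/19431·(0.993100))/(1+500/19431) = 19/20 ≈ 0.950000
step 3 [3y] zero: DF = P = 4637/5000 ≈ 0.927400
step 4 [4y] bond c/1=9/100: DF=(626921/500000 − 9/100·(0.993100+0.950000+0.927400))/(1+9/100) = 9133/10000 ≈ 0.913300
step 5 [5y] swap r/1=449/15497: DF=(1 − 449/15497·(0.993100+0.950000+0.927400+0.913300))/(1+449/15497) = 8653/10000 ≈ 0.865300
step 6 [6y] zero: DF = P = 8241/10000 ≈ 0.824100

1 1 9931/10000
2 2 19/20
3 3 4637/5000
4 4 9133/10000
5 5 8653/10000
6 6 8241/10000
s(3y) = (1/(4637/5000) − 1)/(3) = 121/4637 ≈ 2.6094%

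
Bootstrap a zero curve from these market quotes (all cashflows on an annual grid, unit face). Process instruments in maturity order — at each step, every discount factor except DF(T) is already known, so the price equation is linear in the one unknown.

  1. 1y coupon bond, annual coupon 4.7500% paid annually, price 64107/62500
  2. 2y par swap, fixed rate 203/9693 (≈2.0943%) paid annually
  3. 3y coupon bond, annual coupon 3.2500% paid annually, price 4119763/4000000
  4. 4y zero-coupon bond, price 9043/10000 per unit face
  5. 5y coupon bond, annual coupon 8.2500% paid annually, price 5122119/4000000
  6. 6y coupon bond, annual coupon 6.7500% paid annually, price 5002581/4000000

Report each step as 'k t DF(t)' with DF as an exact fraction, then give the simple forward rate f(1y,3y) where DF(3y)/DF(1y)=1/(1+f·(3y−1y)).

step 1 [1y] bond c/1=19/400: DF=(64107/62500 − 19/400·(0))/(1+19/400) = 612/625 ≈ 0.979200
step 2 [2y] swap r/1=203/9693: DF=(1 − 203/9693·(0.979200))/(1+203/9693) = 4797/5000 ≈ 0.959400
step 3 [3y] bond c/1=13/400: DF=(4119763/4000000 − 13/400·(0.979200+0.959400))/(1+13/400) = 1873/2000 ≈ 0.936500
step 4 [4y] zero: DF = P = 9043/10000 ≈ 0.904300
step 5 [5y] bond c/1=33/400: DF=(5122119/4000000 − 33/400·(0.979200+0.959400+0.936500+0.904300))/(1+33/400) = 8949/10000 ≈ 0.894900
step 6 [6y] bond c/1=27/400: DF=(5002581/4000000 − 27/400·(0.979200+0.959400+0.936500+0.904300+0.894900))/(1+27/400) = 219/250 ≈ 0.876000

1 1 612/625
2 2 4797/5000
3 3 1873/2000
4 4 9043/10000
5 5 8949/10000
6 6 219/250
f(1y,3y) = ((612/625)/(1873/2000) − 1)/(2) = 427/18730 ≈ 2.2798%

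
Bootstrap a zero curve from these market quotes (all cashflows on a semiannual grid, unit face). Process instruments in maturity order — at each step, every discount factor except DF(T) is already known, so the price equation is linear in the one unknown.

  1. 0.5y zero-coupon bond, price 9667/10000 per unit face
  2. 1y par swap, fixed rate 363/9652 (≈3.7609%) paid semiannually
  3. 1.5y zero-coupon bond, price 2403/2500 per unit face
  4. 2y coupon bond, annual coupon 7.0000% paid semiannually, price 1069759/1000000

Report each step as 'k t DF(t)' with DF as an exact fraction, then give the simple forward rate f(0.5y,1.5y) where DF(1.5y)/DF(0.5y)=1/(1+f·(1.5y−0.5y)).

1 1/2 9667/10000
2 1 9637/10000
3 3/2 2403/2500
4 2 4679/5000
f(0.5y,1.5y) = ((9667/10000)/(2403/2500) − 1)/(1) = 55/9612 ≈ 0.5722%

step 1 [0.5y] zero: DF = P = 9667/10000 ≈ 0.966700
step 2 [1y] swap r/2=363/19304: DF=(1 − 363/19304·(0.966700))/(1+363/19304) = 9637/10000 ≈ 0.963700
step 3 [1.5y] zero: DF = P = 2403/2500 ≈ 0.961200
step 4 [2y] bond c/2=7/200: DF=(1069759/1000000 − 7/200·(0.966700+0.963700+0.961200))/(1+7/200) = 4679/5000 ≈ 0.935800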